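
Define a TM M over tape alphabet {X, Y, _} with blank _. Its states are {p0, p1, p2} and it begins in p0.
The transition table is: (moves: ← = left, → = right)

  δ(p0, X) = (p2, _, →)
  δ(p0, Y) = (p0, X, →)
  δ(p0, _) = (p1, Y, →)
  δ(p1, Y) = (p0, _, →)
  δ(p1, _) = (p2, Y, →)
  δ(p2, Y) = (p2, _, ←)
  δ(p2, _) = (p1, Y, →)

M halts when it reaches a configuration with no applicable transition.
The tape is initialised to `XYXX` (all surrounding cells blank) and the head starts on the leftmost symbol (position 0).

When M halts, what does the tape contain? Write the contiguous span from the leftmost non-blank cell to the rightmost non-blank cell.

state=p0 head=0 tape=[X]YXX   (p0,X)→(p2,_,→)
state=p2 head=1 tape=_[Y]XX   (p2,Y)→(p2,_,←)
state=p2 head=0 tape=[_]_XX   (p2,_)→(p1,Y,→)
state=p1 head=1 tape=Y[_]XX   (p1,_)→(p2,Y,→)
state=p2 head=2 tape=YY[X]X
The non-blank tape span at halt is YYXX.

YYXX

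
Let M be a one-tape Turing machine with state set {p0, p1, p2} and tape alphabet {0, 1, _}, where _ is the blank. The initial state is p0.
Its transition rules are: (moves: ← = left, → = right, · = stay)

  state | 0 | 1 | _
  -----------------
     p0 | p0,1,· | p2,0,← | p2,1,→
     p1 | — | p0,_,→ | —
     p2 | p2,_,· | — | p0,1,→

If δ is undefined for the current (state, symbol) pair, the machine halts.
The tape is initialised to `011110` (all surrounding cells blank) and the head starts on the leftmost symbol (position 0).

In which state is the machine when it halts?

p0 | _[0]11110   read 0 → write 1, move ·, go to p0
p0 | _[1]11110   read 1 → write 0, move ←, go to p2
p2 | [_]011110   read _ → write 1, move →, go to p0
p0 | 1[0]11110   read 0 → write 1, move ·, go to p0
p0 | 1[1]11110   read 1 → write 0, move ←, go to p2
p2 | [1]011110
No transition is defined for (p2, 1); M halts in state p2.

p2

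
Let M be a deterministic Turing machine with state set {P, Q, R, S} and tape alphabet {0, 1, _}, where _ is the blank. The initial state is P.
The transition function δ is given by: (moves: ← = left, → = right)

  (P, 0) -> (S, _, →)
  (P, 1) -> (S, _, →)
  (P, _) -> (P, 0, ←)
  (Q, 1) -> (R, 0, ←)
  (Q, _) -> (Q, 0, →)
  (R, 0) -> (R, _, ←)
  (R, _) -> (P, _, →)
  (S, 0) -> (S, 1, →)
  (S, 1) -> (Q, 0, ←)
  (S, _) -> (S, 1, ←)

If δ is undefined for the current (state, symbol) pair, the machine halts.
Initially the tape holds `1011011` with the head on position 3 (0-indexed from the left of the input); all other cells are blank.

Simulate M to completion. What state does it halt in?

Q

P | 101[1]011_   read 1 → write _, move →, go to S
S | 101_[0]11_   read 0 → write 1, move →, go to S
S | 101_1[1]1_   read 1 → write 0, move ←, go to Q
Q | 101_[1]01_   read 1 → write 0, move ←, go to R
R | 101[_]001_   read _ → write _, move →, go to P
P | 101_[0]01_   read 0 → write _, move →, go to S
S | 101__[0]1_   read 0 → write 1, move →, go to S
S | 101__1[1]_   read 1 → write 0, move ←, go to Q
Q | 101__[1]0_   read 1 → write 0, move ←, go to R
R | 101_[_]00_   read _ → write _, move →, go to P
P | 101__[0]0_   read 0 → write _, move →, go to S
S | 101___[0]_   read 0 → write 1, move →, go to S
S | 101___1[_]   read _ → write 1, move ←, go to S
S | 101___[1]1   read 1 → write 0, move ←, go to Q
Q | 101__[_]01   read _ → write 0, move →, go to Q
Q | 101__0[0]1
No transition is defined for (Q, 0); M halts in state Q.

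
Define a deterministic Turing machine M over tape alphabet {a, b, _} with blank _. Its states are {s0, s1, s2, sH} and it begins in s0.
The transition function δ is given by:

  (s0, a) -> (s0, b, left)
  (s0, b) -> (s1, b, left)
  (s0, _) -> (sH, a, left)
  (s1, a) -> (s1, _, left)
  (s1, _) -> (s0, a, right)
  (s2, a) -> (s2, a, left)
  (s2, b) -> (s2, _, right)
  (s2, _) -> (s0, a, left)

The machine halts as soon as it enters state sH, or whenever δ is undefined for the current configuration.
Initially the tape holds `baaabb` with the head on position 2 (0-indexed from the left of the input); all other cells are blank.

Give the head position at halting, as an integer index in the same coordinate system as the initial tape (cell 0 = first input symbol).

-2

state=s0 head=2 tape=__ba[a]abb   (s0,a)→(s0,b,left)
state=s0 head=1 tape=__b[a]babb   (s0,a)→(s0,b,left)
state=s0 head=0 tape=__[b]bbabb   (s0,b)→(s1,b,left)
state=s1 head=-1 tape=_[_]bbbabb   (s1,_)→(s0,a,right)
state=s0 head=0 tape=_a[b]bbabb   (s0,b)→(s1,b,left)
state=s1 head=-1 tape=_[a]bbbabb   (s1,a)→(s1,_,left)
state=s1 head=-2 tape=[_]_bbbabb   (s1,_)→(s0,a,right)
state=s0 head=-1 tape=a[_]bbbabb   (s0,_)→(sH,a,left)
state=sH head=-2 tape=[a]abbbabb
At halt the head is at cell -2.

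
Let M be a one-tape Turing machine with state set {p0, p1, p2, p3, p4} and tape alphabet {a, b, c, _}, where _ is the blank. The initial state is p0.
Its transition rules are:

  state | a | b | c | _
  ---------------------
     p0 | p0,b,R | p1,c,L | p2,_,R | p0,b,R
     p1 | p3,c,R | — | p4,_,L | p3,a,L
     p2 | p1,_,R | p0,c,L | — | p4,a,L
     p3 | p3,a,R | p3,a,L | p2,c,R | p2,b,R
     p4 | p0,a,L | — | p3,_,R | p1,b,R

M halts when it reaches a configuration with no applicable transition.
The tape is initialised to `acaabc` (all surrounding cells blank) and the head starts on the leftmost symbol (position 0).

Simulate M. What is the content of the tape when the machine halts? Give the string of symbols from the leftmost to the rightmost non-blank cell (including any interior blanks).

b__c_cba

state=p0 head=0 tape=[a]caabc__   (p0,a)→(p0,b,R)
state=p0 head=1 tape=b[c]aabc__   (p0,c)→(p2,_,R)
state=p2 head=2 tape=b_[a]abc__   (p2,a)→(p1,_,R)
state=p1 head=3 tape=b__[a]bc__   (p1,a)→(p3,c,R)
state=p3 head=4 tape=b__c[b]c__   (p3,b)→(p3,a,L)
state=p3 head=3 tape=b__[c]ac__   (p3,c)→(p2,c,R)
state=p2 head=4 tape=b__c[a]c__   (p2,a)→(p1,_,R)
state=p1 head=5 tape=b__c_[c]__   (p1,c)→(p4,_,L)
state=p4 head=4 tape=b__c[_]___   (p4,_)→(p1,b,R)
state=p1 head=5 tape=b__cb[_]__   (p1,_)→(p3,a,L)
state=p3 head=4 tape=b__c[b]a__   (p3,b)→(p3,a,L)
state=p3 head=3 tape=b__[c]aa__   (p3,c)→(p2,c,R)
state=p2 head=4 tape=b__c[a]a__   (p2,a)→(p1,_,R)
state=p1 head=5 tape=b__c_[a]__   (p1,a)→(p3,c,R)
state=p3 head=6 tape=b__c_c[_]_   (p3,_)→(p2,b,R)
state=p2 head=7 tape=b__c_cb[_]   (p2,_)→(p4,a,L)
state=p4 head=6 tape=b__c_c[b]a
The non-blank tape span at halt is b__c_cba.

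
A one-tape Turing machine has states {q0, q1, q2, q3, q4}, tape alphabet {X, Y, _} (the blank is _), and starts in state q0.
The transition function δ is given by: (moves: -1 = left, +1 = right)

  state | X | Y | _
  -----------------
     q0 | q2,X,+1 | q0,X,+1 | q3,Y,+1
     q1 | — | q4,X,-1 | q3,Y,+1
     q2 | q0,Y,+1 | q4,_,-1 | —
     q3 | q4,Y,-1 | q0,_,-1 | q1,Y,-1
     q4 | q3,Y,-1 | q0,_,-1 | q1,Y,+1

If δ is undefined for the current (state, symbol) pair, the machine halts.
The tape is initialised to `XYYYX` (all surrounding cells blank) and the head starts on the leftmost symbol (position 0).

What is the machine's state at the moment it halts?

q1

state=q0 head=0 tape=_____[X]YYYX   (q0,X)→(q2,X,+1)
state=q2 head=1 tape=_____X[Y]YYX   (q2,Y)→(q4,_,-1)
state=q4 head=0 tape=_____[X]_YYX   (q4,X)→(q3,Y,-1)
state=q3 head=-1 tape=____[_]Y_YYX   (q3,_)→(q1,Y,-1)
state=q1 head=-2 tape=___[_]YY_YYX   (q1,_)→(q3,Y,+1)
state=q3 head=-1 tape=___Y[Y]Y_YYX   (q3,Y)→(q0,_,-1)
state=q0 head=-2 tape=___[Y]_Y_YYX   (q0,Y)→(q0,X,+1)
state=q0 head=-1 tape=___X[_]Y_YYX   (q0,_)→(q3,Y,+1)
state=q3 head=0 tape=___XY[Y]_YYX   (q3,Y)→(q0,_,-1)
state=q0 head=-1 tape=___X[Y]__YYX   (q0,Y)→(q0,X,+1)
state=q0 head=0 tape=___XX[_]_YYX   (q0,_)→(q3,Y,+1)
state=q3 head=1 tape=___XXY[_]YYX   (q3,_)→(q1,Y,-1)
state=q1 head=0 tape=___XX[Y]YYYX   (q1,Y)→(q4,X,-1)
state=q4 head=-1 tape=___X[X]XYYYX   (q4,X)→(q3,Y,-1)
state=q3 head=-2 tape=___[X]YXYYYX   (q3,X)→(q4,Y,-1)
state=q4 head=-3 tape=__[_]YYXYYYX   (q4,_)→(q1,Y,+1)
state=q1 head=-2 tape=__Y[Y]YXYYYX   (q1,Y)→(q4,X,-1)
state=q4 head=-3 tape=__[Y]XYXYYYX   (q4,Y)→(q0,_,-1)
state=q0 head=-4 tape=_[_]_XYXYYYX   (q0,_)→(q3,Y,+1)
state=q3 head=-3 tape=_Y[_]XYXYYYX   (q3,_)→(q1,Y,-1)
state=q1 head=-4 tape=_[Y]YXYXYYYX   (q1,Y)→(q4,X,-1)
state=q4 head=-5 tape=[_]XYXYXYYYX   (q4,_)→(q1,Y,+1)
state=q1 head=-4 tape=Y[X]YXYXYYYX
No transition is defined for (q1, X); M halts in state q1.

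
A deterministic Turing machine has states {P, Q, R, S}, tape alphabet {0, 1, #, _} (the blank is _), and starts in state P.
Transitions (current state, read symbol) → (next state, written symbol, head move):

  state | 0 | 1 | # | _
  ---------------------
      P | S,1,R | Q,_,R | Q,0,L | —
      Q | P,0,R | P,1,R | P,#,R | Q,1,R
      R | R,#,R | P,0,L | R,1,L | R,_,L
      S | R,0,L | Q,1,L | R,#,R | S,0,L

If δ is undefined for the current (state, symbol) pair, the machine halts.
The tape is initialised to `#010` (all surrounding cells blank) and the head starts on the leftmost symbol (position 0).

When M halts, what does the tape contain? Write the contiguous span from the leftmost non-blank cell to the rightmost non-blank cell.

state=P head=0 tape=_[#]010_   (P,#)→(Q,0,L)
state=Q head=-1 tape=[_]0010_   (Q,_)→(Q,1,R)
state=Q head=0 tape=1[0]010_   (Q,0)→(P,0,R)
state=P head=1 tape=10[0]10_   (P,0)→(S,1,R)
state=S head=2 tape=101[1]0_   (S,1)→(Q,1,L)
state=Q head=1 tape=10[1]10_   (Q,1)→(P,1,R)
state=P head=2 tape=101[1]0_   (P,1)→(Q,_,R)
state=Q head=3 tape=101_[0]_   (Q,0)→(P,0,R)
state=P head=4 tape=101_0[_]
The non-blank tape span at halt is 101_0.

101_0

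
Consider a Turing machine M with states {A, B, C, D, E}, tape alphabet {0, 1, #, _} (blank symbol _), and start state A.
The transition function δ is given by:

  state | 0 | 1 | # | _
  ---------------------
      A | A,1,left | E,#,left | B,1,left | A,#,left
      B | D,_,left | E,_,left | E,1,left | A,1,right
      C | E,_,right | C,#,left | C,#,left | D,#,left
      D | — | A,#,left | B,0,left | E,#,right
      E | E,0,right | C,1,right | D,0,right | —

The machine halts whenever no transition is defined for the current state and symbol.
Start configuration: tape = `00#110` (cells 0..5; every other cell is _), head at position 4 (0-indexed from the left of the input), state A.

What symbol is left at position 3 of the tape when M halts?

state=A head=4 tape=00#1[1]0   (A,1)→(E,#,left)
state=E head=3 tape=00#[1]#0   (E,1)→(C,1,right)
state=C head=4 tape=00#1[#]0   (C,#)→(C,#,left)
state=C head=3 tape=00#[1]#0   (C,1)→(C,#,left)
state=C head=2 tape=00[#]##0   (C,#)→(C,#,left)
state=C head=1 tape=0[0]###0   (C,0)→(E,_,right)
state=E head=2 tape=0_[#]##0   (E,#)→(D,0,right)
state=D head=3 tape=0_0[#]#0   (D,#)→(B,0,left)
state=B head=2 tape=0_[0]0#0   (B,0)→(D,_,left)
state=D head=1 tape=0[_]_0#0   (D,_)→(E,#,right)
state=E head=2 tape=0#[_]0#0
Cell 3 holds 0 when M halts.

0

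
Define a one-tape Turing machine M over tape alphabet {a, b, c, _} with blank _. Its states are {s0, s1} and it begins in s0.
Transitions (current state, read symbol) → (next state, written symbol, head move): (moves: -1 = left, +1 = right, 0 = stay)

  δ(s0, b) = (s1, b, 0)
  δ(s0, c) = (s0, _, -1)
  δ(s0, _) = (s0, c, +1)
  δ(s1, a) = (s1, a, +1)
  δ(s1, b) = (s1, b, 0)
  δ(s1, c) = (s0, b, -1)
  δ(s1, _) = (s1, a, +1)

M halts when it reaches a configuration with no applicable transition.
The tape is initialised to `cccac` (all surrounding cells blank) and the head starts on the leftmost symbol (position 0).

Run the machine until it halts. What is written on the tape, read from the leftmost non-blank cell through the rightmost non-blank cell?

ccccccac

s0 | ___[c]ccac   read c → write _, move -1, go to s0
s0 | __[_]_ccac   read _ → write c, move +1, go to s0
s0 | __c[_]ccac   read _ → write c, move +1, go to s0
s0 | __cc[c]cac   read c → write _, move -1, go to s0
s0 | __c[c]_cac   read c → write _, move -1, go to s0
s0 | __[c]__cac   read c → write _, move -1, go to s0
s0 | _[_]___cac   read _ → write c, move +1, go to s0
s0 | _c[_]__cac   read _ → write c, move +1, go to s0
s0 | _cc[_]_cac   read _ → write c, move +1, go to s0
s0 | _ccc[_]cac   read _ → write c, move +1, go to s0
s0 | _cccc[c]ac   read c → write _, move -1, go to s0
s0 | _ccc[c]_ac   read c → write _, move -1, go to s0
s0 | _cc[c]__ac   read c → write _, move -1, go to s0
s0 | _c[c]___ac   read c → write _, move -1, go to s0
s0 | _[c]____ac   read c → write _, move -1, go to s0
s0 | [_]_____ac   read _ → write c, move +1, go to s0
s0 | c[_]____ac   read _ → write c, move +1, go to s0
s0 | cc[_]___ac   read _ → write c, move +1, go to s0
s0 | ccc[_]__ac   read _ → write c, move +1, go to s0
s0 | cccc[_]_ac   read _ → write c, move +1, go to s0
s0 | ccccc[_]ac   read _ → write c, move +1, go to s0
s0 | cccccc[a]c
The non-blank tape span at halt is ccccccac.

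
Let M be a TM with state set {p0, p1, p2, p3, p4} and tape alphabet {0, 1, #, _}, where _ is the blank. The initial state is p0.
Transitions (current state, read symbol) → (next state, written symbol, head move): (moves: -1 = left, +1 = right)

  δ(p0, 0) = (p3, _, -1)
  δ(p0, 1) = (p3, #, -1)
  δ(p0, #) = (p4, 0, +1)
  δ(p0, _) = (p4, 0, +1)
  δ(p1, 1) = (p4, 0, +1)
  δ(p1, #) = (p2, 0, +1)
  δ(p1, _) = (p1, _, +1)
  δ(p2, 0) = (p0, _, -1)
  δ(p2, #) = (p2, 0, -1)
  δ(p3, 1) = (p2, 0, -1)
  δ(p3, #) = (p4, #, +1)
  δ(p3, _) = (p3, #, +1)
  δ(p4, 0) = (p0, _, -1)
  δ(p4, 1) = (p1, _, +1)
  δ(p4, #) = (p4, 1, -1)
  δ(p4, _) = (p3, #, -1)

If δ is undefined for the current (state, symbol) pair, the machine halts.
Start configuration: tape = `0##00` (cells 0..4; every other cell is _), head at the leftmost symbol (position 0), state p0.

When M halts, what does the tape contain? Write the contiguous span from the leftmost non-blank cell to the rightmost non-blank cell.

p0 | ___[0]##00   read 0 → write _, move -1, go to p3
p3 | __[_]_##00   read _ → write #, move +1, go to p3
p3 | __#[_]##00   read _ → write #, move +1, go to p3
p3 | __##[#]#00   read # → write #, move +1, go to p4
p4 | __###[#]00   read # → write 1, move -1, go to p4
p4 | __##[#]100   read # → write 1, move -1, go to p4
p4 | __#[#]1100   read # → write 1, move -1, go to p4
p4 | __[#]11100   read # → write 1, move -1, go to p4
p4 | _[_]111100   read _ → write #, move -1, go to p3
p3 | [_]#111100   read _ → write #, move +1, go to p3
p3 | #[#]111100   read # → write #, move +1, go to p4
p4 | ##[1]11100   read 1 → write _, move +1, go to p1
p1 | ##_[1]1100   read 1 → write 0, move +1, go to p4
p4 | ##_0[1]100   read 1 → write _, move +1, go to p1
p1 | ##_0_[1]00   read 1 → write 0, move +1, go to p4
p4 | ##_0_0[0]0   read 0 → write _, move -1, go to p0
p0 | ##_0_[0]_0   read 0 → write _, move -1, go to p3
p3 | ##_0[_]__0   read _ → write #, move +1, go to p3
p3 | ##_0#[_]_0   read _ → write #, move +1, go to p3
p3 | ##_0##[_]0   read _ → write #, move +1, go to p3
p3 | ##_0###[0]
The non-blank tape span at halt is ##_0###0.

##_0###0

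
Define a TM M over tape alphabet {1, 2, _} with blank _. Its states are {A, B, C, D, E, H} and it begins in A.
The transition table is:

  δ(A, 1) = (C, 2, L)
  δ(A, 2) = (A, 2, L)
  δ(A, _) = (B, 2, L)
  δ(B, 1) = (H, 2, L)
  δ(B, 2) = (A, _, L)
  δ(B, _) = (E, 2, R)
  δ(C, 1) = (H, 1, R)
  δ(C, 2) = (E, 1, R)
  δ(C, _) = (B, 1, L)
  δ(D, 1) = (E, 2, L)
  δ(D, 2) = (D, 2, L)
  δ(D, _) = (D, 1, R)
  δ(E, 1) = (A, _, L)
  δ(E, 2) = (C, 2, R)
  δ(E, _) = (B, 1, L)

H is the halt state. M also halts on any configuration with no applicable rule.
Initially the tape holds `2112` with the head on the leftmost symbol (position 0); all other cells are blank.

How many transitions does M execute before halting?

A | ______[2]112   read 2 → write 2, move L, go to A
A | _____[_]2112   read _ → write 2, move L, go to B
B | ____[_]22112   read _ → write 2, move R, go to E
E | ____2[2]2112   read 2 → write 2, move R, go to C
C | ____22[2]112   read 2 → write 1, move R, go to E
E | ____221[1]12   read 1 → write _, move L, go to A
A | ____22[1]_12   read 1 → write 2, move L, go to C
C | ____2[2]2_12   read 2 → write 1, move R, go to E
E | ____21[2]_12   read 2 → write 2, move R, go to C
C | ____212[_]12   read _ → write 1, move L, go to B
B | ____21[2]112   read 2 → write _, move L, go to A
A | ____2[1]_112   read 1 → write 2, move L, go to C
C | ____[2]2_112   read 2 → write 1, move R, go to E
E | ____1[2]_112   read 2 → write 2, move R, go to C
C | ____12[_]112   read _ → write 1, move L, go to B
B | ____1[2]1112   read 2 → write _, move L, go to A
A | ____[1]_1112   read 1 → write 2, move L, go to C
C | ___[_]2_1112   read _ → write 1, move L, go to B
B | __[_]12_1112   read _ → write 2, move R, go to E
E | __2[1]2_1112   read 1 → write _, move L, go to A
A | __[2]_2_1112   read 2 → write 2, move L, go to A
A | _[_]2_2_1112   read _ → write 2, move L, go to B
B | [_]22_2_1112   read _ → write 2, move R, go to E
E | 2[2]2_2_1112   read 2 → write 2, move R, go to C
C | 22[2]_2_1112   read 2 → write 1, move R, go to E
E | 221[_]2_1112   read _ → write 1, move L, go to B
B | 22[1]12_1112   read 1 → write 2, move L, go to H
H | 2[2]212_1112
M halts after 27 transitions.

27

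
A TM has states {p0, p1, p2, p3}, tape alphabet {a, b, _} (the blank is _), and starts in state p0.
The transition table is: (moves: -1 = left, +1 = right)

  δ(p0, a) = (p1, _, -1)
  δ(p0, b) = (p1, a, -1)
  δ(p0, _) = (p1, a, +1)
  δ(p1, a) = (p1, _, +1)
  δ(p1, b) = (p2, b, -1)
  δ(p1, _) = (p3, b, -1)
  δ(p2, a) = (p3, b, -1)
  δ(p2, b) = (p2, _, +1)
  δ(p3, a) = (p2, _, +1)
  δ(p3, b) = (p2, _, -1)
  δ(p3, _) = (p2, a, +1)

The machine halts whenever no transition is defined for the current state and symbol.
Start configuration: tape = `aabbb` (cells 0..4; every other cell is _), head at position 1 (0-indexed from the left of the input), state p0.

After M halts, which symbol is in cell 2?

state=p0 head=1 tape=a[a]bbb_   (p0,a)→(p1,_,-1)
state=p1 head=0 tape=[a]_bbb_   (p1,a)→(p1,_,+1)
state=p1 head=1 tape=_[_]bbb_   (p1,_)→(p3,b,-1)
state=p3 head=0 tape=[_]bbbb_   (p3,_)→(p2,a,+1)
state=p2 head=1 tape=a[b]bbb_   (p2,b)→(p2,_,+1)
state=p2 head=2 tape=a_[b]bb_   (p2,b)→(p2,_,+1)
state=p2 head=3 tape=a__[b]b_   (p2,b)→(p2,_,+1)
state=p2 head=4 tape=a___[b]_   (p2,b)→(p2,_,+1)
state=p2 head=5 tape=a____[_]
Cell 2 holds _ when M halts.

_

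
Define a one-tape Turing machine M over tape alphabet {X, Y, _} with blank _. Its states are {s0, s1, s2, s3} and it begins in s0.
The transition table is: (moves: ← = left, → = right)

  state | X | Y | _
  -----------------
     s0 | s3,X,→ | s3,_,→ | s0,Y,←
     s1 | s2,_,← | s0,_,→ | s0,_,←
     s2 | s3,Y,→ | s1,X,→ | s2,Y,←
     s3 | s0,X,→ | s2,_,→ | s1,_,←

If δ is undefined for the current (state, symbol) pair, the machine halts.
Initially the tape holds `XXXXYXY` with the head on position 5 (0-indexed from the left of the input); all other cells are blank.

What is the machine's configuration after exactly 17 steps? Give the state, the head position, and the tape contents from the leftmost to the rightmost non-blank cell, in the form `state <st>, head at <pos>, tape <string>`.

state s3, head at 6, tape XXXXYXYY

state=s0 head=5 tape=XXXXY[X]Y__   (s0,X)→(s3,X,→)
state=s3 head=6 tape=XXXXYX[Y]__   (s3,Y)→(s2,_,→)
state=s2 head=7 tape=XXXXYX_[_]_   (s2,_)→(s2,Y,←)
state=s2 head=6 tape=XXXXYX[_]Y_   (s2,_)→(s2,Y,←)
state=s2 head=5 tape=XXXXY[X]YY_   (s2,X)→(s3,Y,→)
state=s3 head=6 tape=XXXXYY[Y]Y_   (s3,Y)→(s2,_,→)
state=s2 head=7 tape=XXXXYY_[Y]_   (s2,Y)→(s1,X,→)
state=s1 head=8 tape=XXXXYY_X[_]   (s1,_)→(s0,_,←)
state=s0 head=7 tape=XXXXYY_[X]_   (s0,X)→(s3,X,→)
state=s3 head=8 tape=XXXXYY_X[_]   (s3,_)→(s1,_,←)
state=s1 head=7 tape=XXXXYY_[X]_   (s1,X)→(s2,_,←)
state=s2 head=6 tape=XXXXYY[_]__   (s2,_)→(s2,Y,←)
state=s2 head=5 tape=XXXXY[Y]Y__   (s2,Y)→(s1,X,→)
state=s1 head=6 tape=XXXXYX[Y]__   (s1,Y)→(s0,_,→)
state=s0 head=7 tape=XXXXYX_[_]_   (s0,_)→(s0,Y,←)
state=s0 head=6 tape=XXXXYX[_]Y_   (s0,_)→(s0,Y,←)
state=s0 head=5 tape=XXXXY[X]YY_   (s0,X)→(s3,X,→)
state=s3 head=6 tape=XXXXYX[Y]Y_
After 17 steps: state s3, head at 6, tape XXXXYXYY.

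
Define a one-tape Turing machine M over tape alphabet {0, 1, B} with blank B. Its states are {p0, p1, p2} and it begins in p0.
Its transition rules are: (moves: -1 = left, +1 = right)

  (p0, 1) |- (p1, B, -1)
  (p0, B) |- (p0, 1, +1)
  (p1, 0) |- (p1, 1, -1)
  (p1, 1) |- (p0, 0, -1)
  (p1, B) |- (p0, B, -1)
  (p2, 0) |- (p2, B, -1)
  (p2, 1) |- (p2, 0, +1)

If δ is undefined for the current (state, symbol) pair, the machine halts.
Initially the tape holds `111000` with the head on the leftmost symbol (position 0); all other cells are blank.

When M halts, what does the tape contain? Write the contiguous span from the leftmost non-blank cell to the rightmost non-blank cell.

state=p0 head=0 tape=BBB[1]11000   (p0,1)→(p1,B,-1)
state=p1 head=-1 tape=BB[B]B11000   (p1,B)→(p0,B,-1)
state=p0 head=-2 tape=B[B]BB11000   (p0,B)→(p0,1,+1)
state=p0 head=-1 tape=B1[B]B11000   (p0,B)→(p0,1,+1)
state=p0 head=0 tape=B11[B]11000   (p0,B)→(p0,1,+1)
state=p0 head=1 tape=B111[1]1000   (p0,1)→(p1,B,-1)
state=p1 head=0 tape=B11[1]B1000   (p1,1)→(p0,0,-1)
state=p0 head=-1 tape=B1[1]0B1000   (p0,1)→(p1,B,-1)
state=p1 head=-2 tape=B[1]B0B1000   (p1,1)→(p0,0,-1)
state=p0 head=-3 tape=[B]0B0B1000   (p0,B)→(p0,1,+1)
state=p0 head=-2 tape=1[0]B0B1000
The non-blank tape span at halt is 10B0B1000.

10B0B1000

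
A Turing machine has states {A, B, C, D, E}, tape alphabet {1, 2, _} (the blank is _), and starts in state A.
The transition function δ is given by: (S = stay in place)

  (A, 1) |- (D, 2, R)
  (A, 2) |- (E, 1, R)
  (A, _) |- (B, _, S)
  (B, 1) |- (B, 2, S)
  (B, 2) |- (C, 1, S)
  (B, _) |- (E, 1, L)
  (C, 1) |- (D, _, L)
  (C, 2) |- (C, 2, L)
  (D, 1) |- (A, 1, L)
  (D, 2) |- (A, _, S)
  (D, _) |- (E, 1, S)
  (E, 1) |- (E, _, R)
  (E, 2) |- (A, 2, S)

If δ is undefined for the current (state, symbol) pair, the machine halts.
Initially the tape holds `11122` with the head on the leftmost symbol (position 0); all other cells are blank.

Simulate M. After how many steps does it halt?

9

state=A head=0 tape=[1]1122_   (A,1)→(D,2,R)
state=D head=1 tape=2[1]122_   (D,1)→(A,1,L)
state=A head=0 tape=[2]1122_   (A,2)→(E,1,R)
state=E head=1 tape=1[1]122_   (E,1)→(E,_,R)
state=E head=2 tape=1_[1]22_   (E,1)→(E,_,R)
state=E head=3 tape=1__[2]2_   (E,2)→(A,2,S)
state=A head=3 tape=1__[2]2_   (A,2)→(E,1,R)
state=E head=4 tape=1__1[2]_   (E,2)→(A,2,S)
state=A head=4 tape=1__1[2]_   (A,2)→(E,1,R)
state=E head=5 tape=1__11[_]
M halts after 9 transitions.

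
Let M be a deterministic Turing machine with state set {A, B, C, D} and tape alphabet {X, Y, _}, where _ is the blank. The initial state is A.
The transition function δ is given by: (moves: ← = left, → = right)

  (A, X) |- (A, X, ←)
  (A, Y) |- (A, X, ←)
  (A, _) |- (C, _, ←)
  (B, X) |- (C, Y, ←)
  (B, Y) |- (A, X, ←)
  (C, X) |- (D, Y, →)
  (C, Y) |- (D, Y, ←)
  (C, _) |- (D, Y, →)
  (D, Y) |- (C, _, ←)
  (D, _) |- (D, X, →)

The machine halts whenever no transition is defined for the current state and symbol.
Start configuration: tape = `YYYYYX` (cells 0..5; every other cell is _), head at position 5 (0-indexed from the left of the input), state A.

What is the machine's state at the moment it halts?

state=A head=5 tape=__YYYYY[X]   (A,X)→(A,X,←)
state=A head=4 tape=__YYYY[Y]X   (A,Y)→(A,X,←)
state=A head=3 tape=__YYY[Y]XX   (A,Y)→(A,X,←)
state=A head=2 tape=__YY[Y]XXX   (A,Y)→(A,X,←)
state=A head=1 tape=__Y[Y]XXXX   (A,Y)→(A,X,←)
state=A head=0 tape=__[Y]XXXXX   (A,Y)→(A,X,←)
state=A head=-1 tape=_[_]XXXXXX   (A,_)→(C,_,←)
state=C head=-2 tape=[_]_XXXXXX   (C,_)→(D,Y,→)
state=D head=-1 tape=Y[_]XXXXXX   (D,_)→(D,X,→)
state=D head=0 tape=YX[X]XXXXX
No transition is defined for (D, X); M halts in state D.

D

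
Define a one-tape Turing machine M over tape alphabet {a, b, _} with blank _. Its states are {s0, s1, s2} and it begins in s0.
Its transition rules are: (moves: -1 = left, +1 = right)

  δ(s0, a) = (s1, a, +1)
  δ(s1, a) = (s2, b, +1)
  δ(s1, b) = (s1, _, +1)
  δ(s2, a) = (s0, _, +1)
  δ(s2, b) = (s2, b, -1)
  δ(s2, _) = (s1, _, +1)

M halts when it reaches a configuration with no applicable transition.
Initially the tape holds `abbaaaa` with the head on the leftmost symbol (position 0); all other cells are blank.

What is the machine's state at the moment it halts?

s1

state=s0 head=0 tape=[a]bbaaaa__   (s0,a)→(s1,a,+1)
state=s1 head=1 tape=a[b]baaaa__   (s1,b)→(s1,_,+1)
state=s1 head=2 tape=a_[b]aaaa__   (s1,b)→(s1,_,+1)
state=s1 head=3 tape=a__[a]aaa__   (s1,a)→(s2,b,+1)
state=s2 head=4 tape=a__b[a]aa__   (s2,a)→(s0,_,+1)
state=s0 head=5 tape=a__b_[a]a__   (s0,a)→(s1,a,+1)
state=s1 head=6 tape=a__b_a[a]__   (s1,a)→(s2,b,+1)
state=s2 head=7 tape=a__b_ab[_]_   (s2,_)→(s1,_,+1)
state=s1 head=8 tape=a__b_ab_[_]
No transition is defined for (s1, _); M halts in state s1.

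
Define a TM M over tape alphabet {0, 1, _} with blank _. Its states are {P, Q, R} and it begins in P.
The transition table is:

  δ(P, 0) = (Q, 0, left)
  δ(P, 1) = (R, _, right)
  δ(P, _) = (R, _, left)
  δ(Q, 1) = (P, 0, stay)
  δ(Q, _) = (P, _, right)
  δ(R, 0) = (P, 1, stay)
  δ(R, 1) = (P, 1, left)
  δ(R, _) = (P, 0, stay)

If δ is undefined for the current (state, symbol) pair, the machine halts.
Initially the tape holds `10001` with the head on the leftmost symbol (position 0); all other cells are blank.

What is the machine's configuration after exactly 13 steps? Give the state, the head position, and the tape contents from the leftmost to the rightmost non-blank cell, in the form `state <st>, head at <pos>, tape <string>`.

P | [1]0001   read 1 → write _, move right, go to R
R | _[0]001   read 0 → write 1, move stay, go to P
P | _[1]001   read 1 → write _, move right, go to R
R | __[0]01   read 0 → write 1, move stay, go to P
P | __[1]01   read 1 → write _, move right, go to R
R | ___[0]1   read 0 → write 1, move stay, go to P
P | ___[1]1   read 1 → write _, move right, go to R
R | ____[1]   read 1 → write 1, move left, go to P
P | ___[_]1   read _ → write _, move left, go to R
R | __[_]_1   read _ → write 0, move stay, go to P
P | __[0]_1   read 0 → write 0, move left, go to Q
Q | _[_]0_1   read _ → write _, move right, go to P
P | __[0]_1   read 0 → write 0, move left, go to Q
Q | _[_]0_1
After 13 steps: state Q, head at 1, tape 0_1.

state Q, head at 1, tape 0_1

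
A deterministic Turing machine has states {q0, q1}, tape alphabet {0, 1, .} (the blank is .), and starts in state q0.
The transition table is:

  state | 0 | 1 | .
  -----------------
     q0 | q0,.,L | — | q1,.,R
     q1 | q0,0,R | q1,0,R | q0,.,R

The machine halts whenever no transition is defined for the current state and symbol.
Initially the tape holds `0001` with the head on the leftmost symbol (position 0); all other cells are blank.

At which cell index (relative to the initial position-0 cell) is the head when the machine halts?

3

state=q0 head=0 tape=.[0]001   (q0,0)→(q0,.,L)
state=q0 head=-1 tape=[.].001   (q0,.)→(q1,.,R)
state=q1 head=0 tape=.[.]001   (q1,.)→(q0,.,R)
state=q0 head=1 tape=..[0]01   (q0,0)→(q0,.,L)
state=q0 head=0 tape=.[.].01   (q0,.)→(q1,.,R)
state=q1 head=1 tape=..[.]01   (q1,.)→(q0,.,R)
state=q0 head=2 tape=...[0]1   (q0,0)→(q0,.,L)
state=q0 head=1 tape=..[.].1   (q0,.)→(q1,.,R)
state=q1 head=2 tape=...[.]1   (q1,.)→(q0,.,R)
state=q0 head=3 tape=....[1]
At halt the head is at cell 3.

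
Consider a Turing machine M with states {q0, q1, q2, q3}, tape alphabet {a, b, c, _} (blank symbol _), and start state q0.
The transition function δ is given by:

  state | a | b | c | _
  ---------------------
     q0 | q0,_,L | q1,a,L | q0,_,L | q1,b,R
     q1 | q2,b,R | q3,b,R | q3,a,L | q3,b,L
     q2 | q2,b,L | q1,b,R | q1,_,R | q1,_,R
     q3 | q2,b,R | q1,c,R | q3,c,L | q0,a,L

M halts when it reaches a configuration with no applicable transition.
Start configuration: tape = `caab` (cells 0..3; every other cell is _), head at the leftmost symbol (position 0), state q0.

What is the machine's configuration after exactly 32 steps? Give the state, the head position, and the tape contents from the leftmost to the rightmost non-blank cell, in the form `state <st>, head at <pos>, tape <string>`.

state=q0 head=0 tape=___[c]aab_   (q0,c)→(q0,_,L)
state=q0 head=-1 tape=__[_]_aab_   (q0,_)→(q1,b,R)
state=q1 head=0 tape=__b[_]aab_   (q1,_)→(q3,b,L)
state=q3 head=-1 tape=__[b]baab_   (q3,b)→(q1,c,R)
state=q1 head=0 tape=__c[b]aab_   (q1,b)→(q3,b,R)
state=q3 head=1 tape=__cb[a]ab_   (q3,a)→(q2,b,R)
state=q2 head=2 tape=__cbb[a]b_   (q2,a)→(q2,b,L)
state=q2 head=1 tape=__cb[b]bb_   (q2,b)→(q1,b,R)
state=q1 head=2 tape=__cbb[b]b_   (q1,b)→(q3,b,R)
state=q3 head=3 tape=__cbbb[b]_   (q3,b)→(q1,c,R)
state=q1 head=4 tape=__cbbbc[_]   (q1,_)→(q3,b,L)
state=q3 head=3 tape=__cbbb[c]b   (q3,c)→(q3,c,L)
state=q3 head=2 tape=__cbb[b]cb   (q3,b)→(q1,c,R)
state=q1 head=3 tape=__cbbc[c]b   (q1,c)→(q3,a,L)
state=q3 head=2 tape=__cbb[c]ab   (q3,c)→(q3,c,L)
state=q3 head=1 tape=__cb[b]cab   (q3,b)→(q1,c,R)
state=q1 head=2 tape=__cbc[c]ab   (q1,c)→(q3,a,L)
state=q3 head=1 tape=__cb[c]aab   (q3,c)→(q3,c,L)
state=q3 head=0 tape=__c[b]caab   (q3,b)→(q1,c,R)
state=q1 head=1 tape=__cc[c]aab   (q1,c)→(q3,a,L)
state=q3 head=0 tape=__c[c]aaab   (q3,c)→(q3,c,L)
state=q3 head=-1 tape=__[c]caaab   (q3,c)→(q3,c,L)
state=q3 head=-2 tape=_[_]ccaaab   (q3,_)→(q0,a,L)
state=q0 head=-3 tape=[_]accaaab   (q0,_)→(q1,b,R)
state=q1 head=-2 tape=b[a]ccaaab   (q1,a)→(q2,b,R)
state=q2 head=-1 tape=bb[c]caaab   (q2,c)→(q1,_,R)
state=q1 head=0 tape=bb_[c]aaab   (q1,c)→(q3,a,L)
state=q3 head=-1 tape=bb[_]aaaab   (q3,_)→(q0,a,L)
state=q0 head=-2 tape=b[b]aaaaab   (q0,b)→(q1,a,L)
state=q1 head=-3 tape=[b]aaaaaab   (q1,b)→(q3,b,R)
state=q3 head=-2 tape=b[a]aaaaab   (q3,a)→(q2,b,R)
state=q2 head=-1 tape=bb[a]aaaab   (q2,a)→(q2,b,L)
state=q2 head=-2 tape=b[b]baaaab
After 32 steps: state q2, head at -2, tape bbbaaaab.

state q2, head at -2, tape bbbaaaab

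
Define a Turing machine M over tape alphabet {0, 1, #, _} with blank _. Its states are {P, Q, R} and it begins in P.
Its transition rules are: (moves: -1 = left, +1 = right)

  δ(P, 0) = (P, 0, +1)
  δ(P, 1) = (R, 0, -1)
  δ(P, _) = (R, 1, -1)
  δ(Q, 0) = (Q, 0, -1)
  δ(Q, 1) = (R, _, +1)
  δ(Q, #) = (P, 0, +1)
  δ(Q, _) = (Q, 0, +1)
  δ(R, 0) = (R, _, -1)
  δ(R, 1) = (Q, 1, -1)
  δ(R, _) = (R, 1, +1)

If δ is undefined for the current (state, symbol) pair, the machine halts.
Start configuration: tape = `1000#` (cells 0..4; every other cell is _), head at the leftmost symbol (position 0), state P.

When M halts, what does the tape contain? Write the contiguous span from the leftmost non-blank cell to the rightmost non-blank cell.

0000_1#

P | __[1]000#   read 1 → write 0, move -1, go to R
R | _[_]0000#   read _ → write 1, move +1, go to R
R | _1[0]000#   read 0 → write _, move -1, go to R
R | _[1]_000#   read 1 → write 1, move -1, go to Q
Q | [_]1_000#   read _ → write 0, move +1, go to Q
Q | 0[1]_000#   read 1 → write _, move +1, go to R
R | 0_[_]000#   read _ → write 1, move +1, go to R
R | 0_1[0]00#   read 0 → write _, move -1, go to R
R | 0_[1]_00#   read 1 → write 1, move -1, go to Q
Q | 0[_]1_00#   read _ → write 0, move +1, go to Q
Q | 00[1]_00#   read 1 → write _, move +1, go to R
R | 00_[_]00#   read _ → write 1, move +1, go to R
R | 00_1[0]0#   read 0 → write _, move -1, go to R
R | 00_[1]_0#   read 1 → write 1, move -1, go to Q
Q | 00[_]1_0#   read _ → write 0, move +1, go to Q
Q | 000[1]_0#   read 1 → write _, move +1, go to R
R | 000_[_]0#   read _ → write 1, move +1, go to R
R | 000_1[0]#   read 0 → write _, move -1, go to R
R | 000_[1]_#   read 1 → write 1, move -1, go to Q
Q | 000[_]1_#   read _ → write 0, move +1, go to Q
Q | 0000[1]_#   read 1 → write _, move +1, go to R
R | 0000_[_]#   read _ → write 1, move +1, go to R
R | 0000_1[#]
The non-blank tape span at halt is 0000_1#.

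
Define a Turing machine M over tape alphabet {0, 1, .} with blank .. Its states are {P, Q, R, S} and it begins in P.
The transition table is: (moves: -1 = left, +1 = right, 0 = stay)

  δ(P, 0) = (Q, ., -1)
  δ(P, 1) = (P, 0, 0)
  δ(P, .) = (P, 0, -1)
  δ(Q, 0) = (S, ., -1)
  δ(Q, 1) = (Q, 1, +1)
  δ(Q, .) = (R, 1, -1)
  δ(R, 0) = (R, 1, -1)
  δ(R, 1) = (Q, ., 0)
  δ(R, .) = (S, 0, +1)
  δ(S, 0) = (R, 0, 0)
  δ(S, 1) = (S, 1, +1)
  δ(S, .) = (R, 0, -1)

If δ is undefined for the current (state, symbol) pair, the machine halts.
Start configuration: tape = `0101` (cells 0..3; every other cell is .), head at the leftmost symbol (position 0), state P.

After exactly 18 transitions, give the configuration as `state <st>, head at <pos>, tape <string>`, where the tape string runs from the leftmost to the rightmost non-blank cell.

state R, head at -4, tape 1111101

P | ....[0]101   read 0 → write ., move -1, go to Q
Q | ...[.].101   read . → write 1, move -1, go to R
R | ..[.]1.101   read . → write 0, move +1, go to S
S | ..0[1].101   read 1 → write 1, move +1, go to S
S | ..01[.]101   read . → write 0, move -1, go to R
R | ..0[1]0101   read 1 → write ., move 0, go to Q
Q | ..0[.]0101   read . → write 1, move -1, go to R
R | ..[0]10101   read 0 → write 1, move -1, go to R
R | .[.]110101   read . → write 0, move +1, go to S
S | .0[1]10101   read 1 → write 1, move +1, go to S
S | .01[1]0101   read 1 → write 1, move +1, go to S
S | .011[0]101   read 0 → write 0, move 0, go to R
R | .011[0]101   read 0 → write 1, move -1, go to R
R | .01[1]1101   read 1 → write ., move 0, go to Q
Q | .01[.]1101   read . → write 1, move -1, go to R
R | .0[1]11101   read 1 → write ., move 0, go to Q
Q | .0[.]11101   read . → write 1, move -1, go to R
R | .[0]111101   read 0 → write 1, move -1, go to R
R | [.]1111101
After 18 steps: state R, head at -4, tape 1111101.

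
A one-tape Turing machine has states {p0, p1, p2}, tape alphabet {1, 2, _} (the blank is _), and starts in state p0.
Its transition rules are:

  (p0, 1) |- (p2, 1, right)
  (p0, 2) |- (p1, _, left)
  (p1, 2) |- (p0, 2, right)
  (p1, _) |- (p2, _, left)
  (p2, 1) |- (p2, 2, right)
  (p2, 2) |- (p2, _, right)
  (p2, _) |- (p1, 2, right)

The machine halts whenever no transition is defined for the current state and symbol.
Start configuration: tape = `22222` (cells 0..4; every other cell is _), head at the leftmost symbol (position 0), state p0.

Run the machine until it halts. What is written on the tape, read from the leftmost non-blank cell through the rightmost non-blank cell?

state=p0 head=0 tape=__[2]2222   (p0,2)→(p1,_,left)
state=p1 head=-1 tape=_[_]_2222   (p1,_)→(p2,_,left)
state=p2 head=-2 tape=[_]__2222   (p2,_)→(p1,2,right)
state=p1 head=-1 tape=2[_]_2222   (p1,_)→(p2,_,left)
state=p2 head=-2 tape=[2]__2222   (p2,2)→(p2,_,right)
state=p2 head=-1 tape=_[_]_2222   (p2,_)→(p1,2,right)
state=p1 head=0 tape=_2[_]2222   (p1,_)→(p2,_,left)
state=p2 head=-1 tape=_[2]_2222   (p2,2)→(p2,_,right)
state=p2 head=0 tape=__[_]2222   (p2,_)→(p1,2,right)
state=p1 head=1 tape=__2[2]222   (p1,2)→(p0,2,right)
state=p0 head=2 tape=__22[2]22   (p0,2)→(p1,_,left)
state=p1 head=1 tape=__2[2]_22   (p1,2)→(p0,2,right)
state=p0 head=2 tape=__22[_]22
The non-blank tape span at halt is 22_22.

22_22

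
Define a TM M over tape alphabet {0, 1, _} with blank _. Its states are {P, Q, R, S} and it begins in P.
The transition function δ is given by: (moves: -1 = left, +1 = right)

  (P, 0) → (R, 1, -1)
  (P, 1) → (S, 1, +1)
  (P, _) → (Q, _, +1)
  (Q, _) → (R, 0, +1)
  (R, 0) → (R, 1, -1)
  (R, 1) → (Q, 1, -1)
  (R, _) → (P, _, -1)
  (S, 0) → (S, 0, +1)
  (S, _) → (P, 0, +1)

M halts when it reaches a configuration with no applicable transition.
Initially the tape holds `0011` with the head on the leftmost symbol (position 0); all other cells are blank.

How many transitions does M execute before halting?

P | __[0]011   read 0 → write 1, move -1, go to R
R | _[_]1011   read _ → write _, move -1, go to P
P | [_]_1011   read _ → write _, move +1, go to Q
Q | _[_]1011   read _ → write 0, move +1, go to R
R | _0[1]011   read 1 → write 1, move -1, go to Q
Q | _[0]1011
M halts after 5 transitions.

5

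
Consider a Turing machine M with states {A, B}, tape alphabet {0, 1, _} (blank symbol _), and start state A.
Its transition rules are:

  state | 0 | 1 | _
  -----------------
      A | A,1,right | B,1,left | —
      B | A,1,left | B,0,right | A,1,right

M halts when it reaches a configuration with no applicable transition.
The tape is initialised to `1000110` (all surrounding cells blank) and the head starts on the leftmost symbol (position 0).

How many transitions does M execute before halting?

28

A | _[1]000110__   read 1 → write 1, move left, go to B
B | [_]1000110__   read _ → write 1, move right, go to A
A | 1[1]000110__   read 1 → write 1, move left, go to B
B | [1]1000110__   read 1 → write 0, move right, go to B
B | 0[1]000110__   read 1 → write 0, move right, go to B
B | 00[0]00110__   read 0 → write 1, move left, go to A
A | 0[0]100110__   read 0 → write 1, move right, go to A
A | 01[1]00110__   read 1 → write 1, move left, go to B
B | 0[1]100110__   read 1 → write 0, move right, go to B
B | 00[1]00110__   read 1 → write 0, move right, go to B
B | 000[0]0110__   read 0 → write 1, move left, go to A
A | 00[0]10110__   read 0 → write 1, move right, go to A
A | 001[1]0110__   read 1 → write 1, move left, go to B
B | 00[1]10110__   read 1 → write 0, move right, go to B
B | 000[1]0110__   read 1 → write 0, move right, go to B
B | 0000[0]110__   read 0 → write 1, move left, go to A
A | 000[0]1110__   read 0 → write 1, move right, go to A
A | 0001[1]110__   read 1 → write 1, move left, go to B
B | 000[1]1110__   read 1 → write 0, move right, go to B
B | 0000[1]110__   read 1 → write 0, move right, go to B
B | 00000[1]10__   read 1 → write 0, move right, go to B
B | 000000[1]0__   read 1 → write 0, move right, go to B
B | 0000000[0]__   read 0 → write 1, move left, go to A
A | 000000[0]1__   read 0 → write 1, move right, go to A
A | 0000001[1]__   read 1 → write 1, move left, go to B
B | 000000[1]1__   read 1 → write 0, move right, go to B
B | 0000000[1]__   read 1 → write 0, move right, go to B
B | 00000000[_]_   read _ → write 1, move right, go to A
A | 000000001[_]
M halts after 28 transitions.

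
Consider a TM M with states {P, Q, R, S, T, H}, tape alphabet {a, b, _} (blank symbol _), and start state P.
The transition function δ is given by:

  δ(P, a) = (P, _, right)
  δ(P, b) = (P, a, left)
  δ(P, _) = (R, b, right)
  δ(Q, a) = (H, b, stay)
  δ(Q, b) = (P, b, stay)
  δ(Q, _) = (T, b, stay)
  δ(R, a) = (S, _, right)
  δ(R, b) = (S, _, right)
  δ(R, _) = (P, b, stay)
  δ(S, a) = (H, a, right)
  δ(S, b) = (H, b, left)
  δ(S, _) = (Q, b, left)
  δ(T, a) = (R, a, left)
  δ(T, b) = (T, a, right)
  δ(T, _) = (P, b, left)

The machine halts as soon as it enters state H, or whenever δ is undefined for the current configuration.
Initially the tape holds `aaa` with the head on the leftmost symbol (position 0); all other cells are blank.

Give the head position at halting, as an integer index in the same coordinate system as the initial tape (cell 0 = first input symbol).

5

P | [a]aa___   read a → write _, move right, go to P
P | _[a]a___   read a → write _, move right, go to P
P | __[a]___   read a → write _, move right, go to P
P | ___[_]__   read _ → write b, move right, go to R
R | ___b[_]_   read _ → write b, move stay, go to P
P | ___b[b]_   read b → write a, move left, go to P
P | ___[b]a_   read b → write a, move left, go to P
P | __[_]aa_   read _ → write b, move right, go to R
R | __b[a]a_   read a → write _, move right, go to S
S | __b_[a]_   read a → write a, move right, go to H
H | __b_a[_]
At halt the head is at cell 5.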